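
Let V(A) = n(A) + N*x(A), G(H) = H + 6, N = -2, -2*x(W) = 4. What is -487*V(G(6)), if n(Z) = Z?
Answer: -7792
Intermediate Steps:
x(W) = -2 (x(W) = -1/2*4 = -2)
G(H) = 6 + H
V(A) = 4 + A (V(A) = A - 2*(-2) = A + 4 = 4 + A)
-487*V(G(6)) = -487*(4 + (6 + 6)) = -487*(4 + 12) = -487*16 = -7792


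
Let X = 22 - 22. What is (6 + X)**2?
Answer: 36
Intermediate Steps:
X = 0
(6 + X)**2 = (6 + 0)**2 = 6**2 = 36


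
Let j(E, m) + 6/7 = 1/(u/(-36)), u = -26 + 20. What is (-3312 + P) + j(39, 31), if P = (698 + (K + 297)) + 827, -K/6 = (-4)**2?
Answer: -11066/7 ≈ -1580.9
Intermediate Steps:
u = -6
K = -96 (K = -6*(-4)**2 = -6*16 = -96)
j(E, m) = 36/7 (j(E, m) = -6/7 + 1/(-6/(-36)) = -6/7 + 1/(-6*(-1/36)) = -6/7 + 1/(1/6) = -6/7 + 6 = 36/7)
P = 1726 (P = (698 + (-96 + 297)) + 827 = (698 + 201) + 827 = 899 + 827 = 1726)
(-3312 + P) + j(39, 31) = (-3312 + 1726) + 36/7 = -1586 + 36/7 = -11066/7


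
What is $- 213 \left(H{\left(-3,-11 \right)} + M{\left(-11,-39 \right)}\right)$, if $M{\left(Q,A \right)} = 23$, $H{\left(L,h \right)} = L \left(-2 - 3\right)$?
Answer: $-8094$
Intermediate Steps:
$H{\left(L,h \right)} = - 5 L$ ($H{\left(L,h \right)} = L \left(-5\right) = - 5 L$)
$- 213 \left(H{\left(-3,-11 \right)} + M{\left(-11,-39 \right)}\right) = - 213 \left(\left(-5\right) \left(-3\right) + 23\right) = - 213 \left(15 + 23\right) = \left(-213\right) 38 = -8094$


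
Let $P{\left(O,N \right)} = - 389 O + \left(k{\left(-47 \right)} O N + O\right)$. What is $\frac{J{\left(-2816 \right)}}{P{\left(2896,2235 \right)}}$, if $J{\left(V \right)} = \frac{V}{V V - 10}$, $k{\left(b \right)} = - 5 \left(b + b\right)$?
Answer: $- \frac{44}{376789055257953} \approx -1.1678 \cdot 10^{-13}$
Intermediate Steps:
$k{\left(b \right)} = - 10 b$ ($k{\left(b \right)} = - 5 \cdot 2 b = - 10 b$)
$P{\left(O,N \right)} = - 388 O + 470 N O$ ($P{\left(O,N \right)} = - 389 O + \left(\left(-10\right) \left(-47\right) O N + O\right) = - 389 O + \left(470 O N + O\right) = - 389 O + \left(470 N O + O\right) = - 389 O + \left(O + 470 N O\right) = - 388 O + 470 N O$)
$J{\left(V \right)} = \frac{V}{-10 + V^{2}}$ ($J{\left(V \right)} = \frac{V}{V^{2} - 10} = \frac{V}{-10 + V^{2}}$)
$\frac{J{\left(-2816 \right)}}{P{\left(2896,2235 \right)}} = \frac{\left(-2816\right) \frac{1}{-10 + \left(-2816\right)^{2}}}{2 \cdot 2896 \left(-194 + 235 \cdot 2235\right)} = \frac{\left(-2816\right) \frac{1}{-10 + 7929856}}{2 \cdot 2896 \left(-194 + 525225\right)} = \frac{\left(-2816\right) \frac{1}{7929846}}{2 \cdot 2896 \cdot 525031} = \frac{\left(-2816\right) \frac{1}{7929846}}{3040979552} = \left(- \frac{1408}{3964923}\right) \frac{1}{3040979552} = - \frac{44}{376789055257953}$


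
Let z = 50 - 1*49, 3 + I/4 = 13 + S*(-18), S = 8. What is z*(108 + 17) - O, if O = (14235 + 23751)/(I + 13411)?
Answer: 1571389/12875 ≈ 122.05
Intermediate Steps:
I = -536 (I = -12 + 4*(13 + 8*(-18)) = -12 + 4*(13 - 144) = -12 + 4*(-131) = -12 - 524 = -536)
z = 1 (z = 50 - 49 = 1)
O = 37986/12875 (O = (14235 + 23751)/(-536 + 13411) = 37986/12875 ≈ 2.9504)
z*(108 + 17) - O = 1*(108 + 17) - 1*37986/12875 = 1*125 - 37986/12875 = 125 - 37986/12875 = 1571389/12875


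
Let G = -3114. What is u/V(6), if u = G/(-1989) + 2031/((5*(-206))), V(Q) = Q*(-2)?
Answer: 92471/2731560 ≈ 0.033853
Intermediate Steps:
V(Q) = -2*Q
u = -92471/227630 (u = -3114/(-1989) + 2031/((5*(-206))) = -3114*(-1/1989) + 2031/(-1030) = 346/221 + 2031*(-1/1030) = 346/221 - 2031/1030 = -92471/227630 ≈ -0.40623)
u/V(6) = -92471/(227630*((-2*6))) = -92471/227630/(-12) = -92471/227630*(-1/12) = 92471/2731560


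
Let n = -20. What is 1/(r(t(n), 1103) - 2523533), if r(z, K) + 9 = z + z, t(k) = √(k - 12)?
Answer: -1261771/3184132112946 - 2*I*√2/1592066056473 ≈ -3.9627e-7 - 1.7766e-12*I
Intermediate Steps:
t(k) = √(-12 + k)
r(z, K) = -9 + 2*z (r(z, K) = -9 + (z + z) = -9 + 2*z)
1/(r(t(n), 1103) - 2523533) = 1/((-9 + 2*√(-12 - 20)) - 2523533) = 1/((-9 + 2*√(-32)) - 2523533) = 1/((-9 + 2*(4*I*√2)) - 2523533) = 1/((-9 + 8*I*√2) - 2523533) = 1/(-2523542 + 8*I*√2)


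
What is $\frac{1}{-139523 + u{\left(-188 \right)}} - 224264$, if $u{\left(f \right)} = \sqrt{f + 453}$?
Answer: $- \frac{4365672667433219}{19466667264} - \frac{\sqrt{265}}{19466667264} \approx -2.2426 \cdot 10^{5}$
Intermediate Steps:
$u{\left(f \right)} = \sqrt{453 + f}$
$\frac{1}{-139523 + u{\left(-188 \right)}} - 224264 = \frac{1}{-139523 + \sqrt{453 - 188}} - 224264 = \frac{1}{-139523 + \sqrt{265}} - 224264 = -224264 + \frac{1}{-139523 + \sqrt{265}}$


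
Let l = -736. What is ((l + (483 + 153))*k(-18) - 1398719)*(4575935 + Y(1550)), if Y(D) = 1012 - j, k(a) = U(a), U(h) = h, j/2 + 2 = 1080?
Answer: -6390612468929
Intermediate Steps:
j = 2156 (j = -4 + 2*1080 = -4 + 2160 = 2156)
k(a) = a
Y(D) = -1144 (Y(D) = 1012 - 1*2156 = 1012 - 2156 = -1144)
((l + (483 + 153))*k(-18) - 1398719)*(4575935 + Y(1550)) = ((-736 + (483 + 153))*(-18) - 1398719)*(4575935 - 1144) = ((-736 + 636)*(-18) - 1398719)*4574791 = (-100*(-18) - 1398719)*4574791 = (1800 - 1398719)*4574791 = -1396919*4574791 = -6390612468929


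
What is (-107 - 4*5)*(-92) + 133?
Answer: 11817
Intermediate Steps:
(-107 - 4*5)*(-92) + 133 = (-107 - 20)*(-92) + 133 = -127*(-92) + 133 = 11684 + 133 = 11817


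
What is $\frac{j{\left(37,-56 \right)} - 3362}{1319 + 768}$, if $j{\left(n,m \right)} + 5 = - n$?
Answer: $- \frac{3404}{2087} \approx -1.6311$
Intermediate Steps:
$j{\left(n,m \right)} = -5 - n$
$\frac{j{\left(37,-56 \right)} - 3362}{1319 + 768} = \frac{\left(-5 - 37\right) - 3362}{1319 + 768} = \frac{\left(-5 - 37\right) - 3362}{2087} = \left(-42 - 3362\right) \frac{1}{2087} = \left(-3404\right) \frac{1}{2087} = - \frac{3404}{2087}$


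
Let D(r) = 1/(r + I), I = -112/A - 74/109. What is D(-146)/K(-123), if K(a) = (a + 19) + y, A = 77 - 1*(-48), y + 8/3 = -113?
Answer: 13625/441685524 ≈ 3.0848e-5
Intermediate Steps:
y = -347/3 (y = -8/3 - 113 = -347/3 ≈ -115.67)
A = 125 (A = 77 + 48 = 125)
I = -21458/13625 (I = -112/125 - 74/109 = -21458/13625 ≈ -1.5749)
K(a) = -290/3 + a (K(a) = (a + 19) - 347/3 = (19 + a) - 347/3 = -290/3 + a)
D(r) = 1/(-21458/13625 + r) (D(r) = 1/(r - 21458/13625) = 1/(-21458/13625 + r))
D(-146)/K(-123) = (13625/(-21458 + 13625*(-146)))/(-290/3 - 123) = (13625/(-21458 - 1989250))/(-659/3) = (13625/(-2010708))*(-3/659) = (13625*(-1/2010708))*(-3/659) = -13625/2010708*(-3/659) = 13625/441685524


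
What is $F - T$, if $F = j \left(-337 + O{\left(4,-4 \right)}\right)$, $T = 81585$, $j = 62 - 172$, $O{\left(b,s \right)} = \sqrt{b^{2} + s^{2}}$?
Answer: $-44515 - 440 \sqrt{2} \approx -45137.0$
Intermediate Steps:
$j = -110$
$F = 37070 - 440 \sqrt{2}$ ($F = - 110 \left(-337 + \sqrt{4^{2} + \left(-4\right)^{2}}\right) = - 110 \left(-337 + \sqrt{16 + 16}\right) = - 110 \left(-337 + \sqrt{32}\right) = - 110 \left(-337 + 4 \sqrt{2}\right) = 37070 - 440 \sqrt{2} \approx 36448.0$)
$F - T = \left(37070 - 440 \sqrt{2}\right) - 81585 = -44515 - 440 \sqrt{2}$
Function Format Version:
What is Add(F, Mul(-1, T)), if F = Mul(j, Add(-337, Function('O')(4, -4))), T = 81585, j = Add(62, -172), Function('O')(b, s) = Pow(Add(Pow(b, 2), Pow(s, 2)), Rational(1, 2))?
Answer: Add(-44515, Mul(-440, Pow(2, Rational(1, 2)))) ≈ -45137.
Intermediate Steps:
j = -110
F = Add(37070, Mul(-440, Pow(2, Rational(1, 2)))) (F = Mul(-110, Add(-337, Pow(Add(Pow(4, 2), Pow(-4, 2)), Rational(1, 2)))) = Mul(-110, Add(-337, Pow(Add(16, 16), Rational(1, 2)))) = Mul(-110, Add(-337, Pow(32, Rational(1, 2)))) = Mul(-110, Add(-337, Mul(4, Pow(2, Rational(1, 2))))) = Add(37070, Mul(-440, Pow(2, Rational(1, 2)))) ≈ 36448.)
Add(F, Mul(-1, T)) = Add(Add(37070, Mul(-440, Pow(2, Rational(1, 2)))), Mul(-1, 81585)) = Add(Add(37070, Mul(-440, Pow(2, Rational(1, 2)))), -81585) = Add(-44515, Mul(-440, Pow(2, Rational(1, 2))))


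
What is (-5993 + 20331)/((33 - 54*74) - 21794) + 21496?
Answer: 553658134/25757 ≈ 21495.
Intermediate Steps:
(-5993 + 20331)/((33 - 54*74) - 21794) + 21496 = 14338/((33 - 3996) - 21794) + 21496 = 14338/(-3963 - 21794) + 21496 = 14338/(-25757) + 21496 = 14338*(-1/25757) + 21496 = -14338/25757 + 21496 = 553658134/25757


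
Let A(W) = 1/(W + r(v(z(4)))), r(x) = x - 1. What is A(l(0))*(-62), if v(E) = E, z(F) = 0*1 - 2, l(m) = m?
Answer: 62/3 ≈ 20.667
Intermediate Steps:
z(F) = -2 (z(F) = 0 - 2 = -2)
r(x) = -1 + x
A(W) = 1/(-3 + W) (A(W) = 1/(W + (-1 - 2)) = 1/(W - 3) = 1/(-3 + W))
A(l(0))*(-62) = -62/(-3 + 0) = -62/(-3) = -⅓*(-62) = 62/3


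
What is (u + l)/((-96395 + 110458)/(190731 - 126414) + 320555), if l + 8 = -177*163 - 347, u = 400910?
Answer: 11953443084/10308574999 ≈ 1.1596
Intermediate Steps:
l = -29206 (l = -8 + (-177*163 - 347) = -8 + (-28851 - 347) = -8 - 29198 = -29206)
(u + l)/((-96395 + 110458)/(190731 - 126414) + 320555) = (400910 - 29206)/((-96395 + 110458)/(190731 - 126414) + 320555) = 371704/(14063/64317 + 320555) = 371704/(20617149998/64317) = 371704*(64317/20617149998) = 11953443084/10308574999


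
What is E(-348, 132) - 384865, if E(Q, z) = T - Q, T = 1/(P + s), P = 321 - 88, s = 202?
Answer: -167264894/435 ≈ -3.8452e+5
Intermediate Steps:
P = 233
T = 1/435 (T = 1/(233 + 202) = 1/435 ≈ 0.0022989)
E(Q, z) = 1/435 - Q
E(-348, 132) - 384865 = (1/435 - 1*(-348)) - 384865 = (1/435 + 348) - 384865 = 151381/435 - 384865 = -167264894/435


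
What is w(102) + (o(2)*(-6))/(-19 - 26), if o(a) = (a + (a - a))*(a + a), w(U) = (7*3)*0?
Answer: 16/15 ≈ 1.0667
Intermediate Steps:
w(U) = 0 (w(U) = 21*0 = 0)
o(a) = 2*a**2 (o(a) = (a + 0)*(2*a) = a*(2*a) = 2*a**2)
w(102) + (o(2)*(-6))/(-19 - 26) = 0 + ((2*2**2)*(-6))/(-19 - 26) = 0 + ((2*4)*(-6))/(-45) = 0 + (8*(-6))*(-1/45) = 0 - 48*(-1/45) = 0 + 16/15 = 16/15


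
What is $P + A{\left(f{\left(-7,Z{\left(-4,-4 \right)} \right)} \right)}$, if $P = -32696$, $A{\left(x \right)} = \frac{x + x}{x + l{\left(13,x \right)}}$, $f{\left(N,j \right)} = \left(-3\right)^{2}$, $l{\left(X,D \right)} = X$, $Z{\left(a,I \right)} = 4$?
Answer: $- \frac{359647}{11} \approx -32695.0$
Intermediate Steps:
$f{\left(N,j \right)} = 9$
$A{\left(x \right)} = \frac{2 x}{13 + x}$ ($A{\left(x \right)} = \frac{x + x}{x + 13} = \frac{2 x}{13 + x}$)
$P + A{\left(f{\left(-7,Z{\left(-4,-4 \right)} \right)} \right)} = -32696 + 2 \cdot 9 \frac{1}{13 + 9} = -32696 + 2 \cdot 9 \cdot \frac{1}{22} = -32696 + \frac{9}{11} = - \frac{359647}{11}$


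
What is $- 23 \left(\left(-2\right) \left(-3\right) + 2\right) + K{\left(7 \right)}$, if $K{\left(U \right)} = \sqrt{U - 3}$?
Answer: $-182$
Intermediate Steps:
$K{\left(U \right)} = \sqrt{-3 + U}$
$- 23 \left(\left(-2\right) \left(-3\right) + 2\right) + K{\left(7 \right)} = - 23 \left(\left(-2\right) \left(-3\right) + 2\right) + \sqrt{-3 + 7} = - 23 \left(6 + 2\right) + \sqrt{4} = \left(-23\right) 8 + 2 = -184 + 2 = -182$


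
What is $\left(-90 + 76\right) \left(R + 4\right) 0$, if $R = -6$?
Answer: $0$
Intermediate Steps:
$\left(-90 + 76\right) \left(R + 4\right) 0 = \left(-90 + 76\right) \left(-6 + 4\right) 0 = - 14 \left(\left(-2\right) 0\right) = \left(-14\right) 0 = 0$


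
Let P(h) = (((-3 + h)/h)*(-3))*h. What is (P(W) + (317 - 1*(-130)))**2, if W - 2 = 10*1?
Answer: 176400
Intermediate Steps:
W = 12 (W = 2 + 10*1 = 2 + 10 = 12)
P(h) = 9 - 3*h (P(h) = (((-3 + h)/h)*(-3))*h = (-3*(-3 + h)/h)*h = 9 - 3*h)
(P(W) + (317 - 1*(-130)))**2 = ((9 - 3*12) + (317 - 1*(-130)))**2 = ((9 - 36) + (317 + 130))**2 = (-27 + 447)**2 = 420**2 = 176400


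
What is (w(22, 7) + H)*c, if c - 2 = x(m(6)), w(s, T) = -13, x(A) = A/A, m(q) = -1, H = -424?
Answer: -1311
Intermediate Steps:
x(A) = 1
c = 3 (c = 2 + 1 = 3)
(w(22, 7) + H)*c = (-13 - 424)*3 = -437*3 = -1311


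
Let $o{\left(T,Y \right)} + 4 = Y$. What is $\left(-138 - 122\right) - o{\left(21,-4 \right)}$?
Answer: $-252$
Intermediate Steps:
$o{\left(T,Y \right)} = -4 + Y$
$\left(-138 - 122\right) - o{\left(21,-4 \right)} = \left(-138 - 122\right) - \left(-4 - 4\right) = -260 - -8 = -260 + 8 = -252$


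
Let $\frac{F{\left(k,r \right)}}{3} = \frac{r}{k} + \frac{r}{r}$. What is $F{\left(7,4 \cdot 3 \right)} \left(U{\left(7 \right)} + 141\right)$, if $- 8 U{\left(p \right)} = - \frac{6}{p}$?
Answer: $\frac{225207}{196} \approx 1149.0$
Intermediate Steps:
$U{\left(p \right)} = \frac{3}{4 p}$ ($U{\left(p \right)} = - \frac{\left(-6\right) \frac{1}{p}}{8} = \frac{3}{4 p}$)
$F{\left(k,r \right)} = 3 + \frac{3 r}{k}$ ($F{\left(k,r \right)} = 3 \left(\frac{r}{k} + \frac{r}{r}\right) = 3 \left(\frac{r}{k} + 1\right) = 3 \left(1 + \frac{r}{k}\right) = 3 + \frac{3 r}{k}$)
$F{\left(7,4 \cdot 3 \right)} \left(U{\left(7 \right)} + 141\right) = \left(3 + \frac{3 \cdot 4 \cdot 3}{7}\right) \left(\frac{3}{4 \cdot 7} + 141\right) = \left(3 + 3 \cdot 12 \cdot \frac{1}{7}\right) \left(\frac{3}{4} \cdot \frac{1}{7} + 141\right) = \left(3 + \frac{36}{7}\right) \left(\frac{3}{28} + 141\right) = \frac{57}{7} \cdot \frac{3951}{28} = \frac{225207}{196}$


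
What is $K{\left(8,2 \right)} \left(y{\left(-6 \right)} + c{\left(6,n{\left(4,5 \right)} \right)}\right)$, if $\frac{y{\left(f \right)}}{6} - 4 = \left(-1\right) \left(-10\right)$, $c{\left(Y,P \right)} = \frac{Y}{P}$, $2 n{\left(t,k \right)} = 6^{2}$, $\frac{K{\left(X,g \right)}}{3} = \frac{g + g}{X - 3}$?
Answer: $\frac{1012}{5} \approx 202.4$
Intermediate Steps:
$K{\left(X,g \right)} = \frac{6 g}{-3 + X}$ ($K{\left(X,g \right)} = 3 \frac{g + g}{X - 3} = 3 \frac{2 g}{-3 + X} = \frac{6 g}{-3 + X}$)
$n{\left(t,k \right)} = 18$ ($n{\left(t,k \right)} = \frac{6^{2}}{2} = \frac{1}{2} \cdot 36 = 18$)
$y{\left(f \right)} = 84$ ($y{\left(f \right)} = 24 + 6 \left(\left(-1\right) \left(-10\right)\right) = 24 + 6 \cdot 10 = 24 + 60 = 84$)
$K{\left(8,2 \right)} \left(y{\left(-6 \right)} + c{\left(6,n{\left(4,5 \right)} \right)}\right) = 6 \cdot 2 \frac{1}{-3 + 8} \left(84 + \frac{6}{18}\right) = 6 \cdot 2 \cdot \frac{1}{5} \left(84 + 6 \cdot \frac{1}{18}\right) = 6 \cdot 2 \cdot \frac{1}{5} \left(84 + \frac{1}{3}\right) = \frac{12}{5} \cdot \frac{253}{3} = \frac{1012}{5}$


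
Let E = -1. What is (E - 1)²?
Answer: 4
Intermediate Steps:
(E - 1)² = (-1 - 1)² = (-2)² = 4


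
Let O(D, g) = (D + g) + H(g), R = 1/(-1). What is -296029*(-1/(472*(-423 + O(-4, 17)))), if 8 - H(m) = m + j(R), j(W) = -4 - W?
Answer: -296029/196352 ≈ -1.5076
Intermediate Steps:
R = -1
H(m) = 11 - m (H(m) = 8 - (m + (-4 - 1*(-1))) = 8 - (m + (-4 + 1)) = 8 - (m - 3) = 8 - (-3 + m) = 8 + (3 - m) = 11 - m)
O(D, g) = 11 + D (O(D, g) = (D + g) + (11 - g) = 11 + D)
-296029*(-1/(472*(-423 + O(-4, 17)))) = -296029*(-1/(472*(-423 + (11 - 4)))) = -296029*(-1/(472*(-423 + 7))) = -296029/((-472*(-416))) = -296029/196352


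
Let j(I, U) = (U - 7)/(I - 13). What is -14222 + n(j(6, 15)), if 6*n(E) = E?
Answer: -298666/21 ≈ -14222.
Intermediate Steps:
j(I, U) = (-7 + U)/(-13 + I)
n(E) = E/6
-14222 + n(j(6, 15)) = -14222 + ((-7 + 15)/(-13 + 6))/6 = -14222 + (8/(-7))/6 = -14222 + (-1/7*8)/6 = -14222 + (1/6)*(-8/7) = -14222 - 4/21 = -298666/21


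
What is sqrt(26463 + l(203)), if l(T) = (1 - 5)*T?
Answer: sqrt(25651) ≈ 160.16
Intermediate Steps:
l(T) = -4*T
sqrt(26463 + l(203)) = sqrt(26463 - 4*203) = sqrt(26463 - 812) = sqrt(25651)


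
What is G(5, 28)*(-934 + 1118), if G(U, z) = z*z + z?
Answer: 149408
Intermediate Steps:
G(U, z) = z + z² (G(U, z) = z² + z = z + z²)
G(5, 28)*(-934 + 1118) = (28*(1 + 28))*(-934 + 1118) = (28*29)*184 = 812*184 = 149408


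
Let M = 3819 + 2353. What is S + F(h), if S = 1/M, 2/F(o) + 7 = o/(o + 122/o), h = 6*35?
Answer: -272805457/819191044 ≈ -0.33302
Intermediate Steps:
M = 6172
h = 210
F(o) = 2/(-7 + o/(o + 122/o))
S = 1/6172 ≈ 0.00016202
S + F(h) = 1/6172 + (-122 - 1*210²)/(427 + 3*210²) = 1/6172 + (-122 - 1*44100)/(427 + 3*44100) = 1/6172 + (-122 - 44100)/(427 + 132300) = 1/6172 - 44222/132727 = -272805457/819191044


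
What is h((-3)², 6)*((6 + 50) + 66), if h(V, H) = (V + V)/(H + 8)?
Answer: 1098/7 ≈ 156.86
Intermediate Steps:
h(V, H) = 2*V/(8 + H) (h(V, H) = (2*V)/(8 + H) = 2*V/(8 + H))
h((-3)², 6)*((6 + 50) + 66) = (2*(-3)²/(8 + 6))*((6 + 50) + 66) = (2*9/14)*(56 + 66) = (2*9*(1/14))*122 = (9/7)*122 = 1098/7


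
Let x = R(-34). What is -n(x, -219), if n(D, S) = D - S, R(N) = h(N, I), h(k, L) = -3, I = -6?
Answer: -216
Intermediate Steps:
R(N) = -3
x = -3
-n(x, -219) = -(-3 - 1*(-219)) = -(-3 + 219) = -1*216 = -216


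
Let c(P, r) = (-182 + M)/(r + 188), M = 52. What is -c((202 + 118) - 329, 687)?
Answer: 26/175 ≈ 0.14857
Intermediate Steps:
c(P, r) = -130/(188 + r) (c(P, r) = (-182 + 52)/(r + 188) = -130/(188 + r))
-c((202 + 118) - 329, 687) = -(-130)/(188 + 687) = -(-130)/875 = -1*(-26/175) = 26/175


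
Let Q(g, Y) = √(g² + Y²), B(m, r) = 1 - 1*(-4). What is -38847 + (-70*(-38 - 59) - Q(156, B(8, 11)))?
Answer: -32057 - √24361 ≈ -32213.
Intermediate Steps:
B(m, r) = 5 (B(m, r) = 1 + 4 = 5)
Q(g, Y) = √(Y² + g²)
-38847 + (-70*(-38 - 59) - Q(156, B(8, 11))) = -38847 + (-70*(-38 - 59) - √(5² + 156²)) = -38847 + (-70*(-97) - √(25 + 24336)) = -38847 + (6790 - √24361) = -32057 - √24361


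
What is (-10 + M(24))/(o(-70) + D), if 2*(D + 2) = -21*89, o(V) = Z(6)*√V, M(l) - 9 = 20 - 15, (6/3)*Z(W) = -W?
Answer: -14984/3510649 + 48*I*√70/3510649 ≈ -0.0042682 + 0.00011439*I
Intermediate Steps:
Z(W) = -W/2 (Z(W) = (-W)/2 = -W/2)
M(l) = 14 (M(l) = 9 + (20 - 15) = 9 + 5 = 14)
o(V) = -3*√V (o(V) = (-½*6)*√V = -3*√V)
D = -1873/2 (D = -2 + (-21*89)/2 = -2 + (½)*(-1869) = -2 - 1869/2 = -1873/2 ≈ -936.50)
(-10 + M(24))/(o(-70) + D) = (-10 + 14)/(-3*I*√70 - 1873/2) = 4/(-3*I*√70 - 1873/2) = 4/(-1873/2 - 3*I*√70)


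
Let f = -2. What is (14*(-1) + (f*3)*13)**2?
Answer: 8464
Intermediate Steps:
(14*(-1) + (f*3)*13)**2 = (14*(-1) - 2*3*13)**2 = (-14 - 6*13)**2 = (-14 - 78)**2 = (-92)**2 = 8464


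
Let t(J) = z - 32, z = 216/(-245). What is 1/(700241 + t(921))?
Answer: 245/171550989 ≈ 1.4281e-6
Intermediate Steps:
z = -216/245 (z = 216*(-1/245) = -216/245 ≈ -0.88163)
t(J) = -8056/245 (t(J) = -216/245 - 32 = -8056/245)
1/(700241 + t(921)) = 1/(700241 - 8056/245) = 1/(171550989/245) = 245/171550989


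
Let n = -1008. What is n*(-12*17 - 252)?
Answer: 459648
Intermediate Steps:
n*(-12*17 - 252) = -1008*(-12*17 - 252) = -1008*(-204 - 252) = -1008*(-456) = 459648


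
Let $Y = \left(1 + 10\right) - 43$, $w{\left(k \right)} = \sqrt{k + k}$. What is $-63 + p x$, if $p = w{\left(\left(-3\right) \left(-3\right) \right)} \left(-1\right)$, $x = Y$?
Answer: $-63 + 96 \sqrt{2} \approx 72.765$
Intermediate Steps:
$w{\left(k \right)} = \sqrt{2} \sqrt{k}$ ($w{\left(k \right)} = \sqrt{2 k} = \sqrt{2} \sqrt{k}$)
$Y = -32$ ($Y = 11 - 43 = -32$)
$x = -32$
$p = - 3 \sqrt{2}$ ($p = \sqrt{2} \sqrt{\left(-3\right) \left(-3\right)} \left(-1\right) = \sqrt{2} \sqrt{9} \left(-1\right) = \sqrt{2} \cdot 3 \left(-1\right) = 3 \sqrt{2} \left(-1\right) = - 3 \sqrt{2} \approx -4.2426$)
$-63 + p x = -63 + - 3 \sqrt{2} \left(-32\right) = -63 + 96 \sqrt{2}$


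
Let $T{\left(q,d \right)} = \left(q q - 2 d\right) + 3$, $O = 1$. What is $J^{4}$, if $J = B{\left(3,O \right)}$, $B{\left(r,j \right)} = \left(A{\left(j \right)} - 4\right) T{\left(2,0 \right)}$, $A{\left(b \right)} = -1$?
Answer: $1500625$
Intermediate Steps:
$T{\left(q,d \right)} = 3 + q^{2} - 2 d$ ($T{\left(q,d \right)} = \left(q^{2} - 2 d\right) + 3 = 3 + q^{2} - 2 d$)
$B{\left(r,j \right)} = -35$ ($B{\left(r,j \right)} = \left(-1 - 4\right) \left(3 + 2^{2} - 0\right) = - 5 \left(3 + 4 + 0\right) = \left(-5\right) 7 = -35$)
$J = -35$
$J^{4} = \left(-35\right)^{4} = 1500625$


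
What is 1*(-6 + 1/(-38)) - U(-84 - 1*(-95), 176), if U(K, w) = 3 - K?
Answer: 75/38 ≈ 1.9737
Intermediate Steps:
1*(-6 + 1/(-38)) - U(-84 - 1*(-95), 176) = 1*(-6 + 1/(-38)) - (3 - (-84 - 1*(-95))) = 1*(-6 - 1/38) - (3 - (-84 + 95)) = 1*(-229/38) - (3 - 1*11) = -229/38 - (3 - 11) = -229/38 - 1*(-8) = -229/38 + 8 = 75/38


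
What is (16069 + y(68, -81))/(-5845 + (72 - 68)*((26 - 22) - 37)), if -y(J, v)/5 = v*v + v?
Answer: 16331/5977 ≈ 2.7323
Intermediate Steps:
y(J, v) = -5*v - 5*v² (y(J, v) = -5*(v*v + v) = -5*(v² + v) = -5*(v + v²) = -5*v - 5*v²)
(16069 + y(68, -81))/(-5845 + (72 - 68)*((26 - 22) - 37)) = (16069 - 5*(-81)*(1 - 81))/(-5845 + (72 - 68)*((26 - 22) - 37)) = (16069 - 5*(-81)*(-80))/(-5845 + 4*(4 - 37)) = (16069 - 32400)/(-5845 + 4*(-33)) = -16331/(-5845 - 132) = -16331/(-5977) = -16331*(-1/5977) = 16331/5977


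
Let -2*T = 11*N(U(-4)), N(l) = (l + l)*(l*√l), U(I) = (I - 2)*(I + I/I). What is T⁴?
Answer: 52275210665001984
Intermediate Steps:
U(I) = (1 + I)*(-2 + I) (U(I) = (-2 + I)*(I + 1) = (-2 + I)*(1 + I) = (1 + I)*(-2 + I))
N(l) = 2*l^(5/2) (N(l) = (2*l)*l^(3/2) = 2*l^(5/2))
T = -10692*√2 (T = -11*2*(-2 + (-4)² - 1*(-4))^(5/2)/2 = -11*2*(-2 + 16 + 4)^(5/2)/2 = -11*2*18^(5/2)/2 = -11*2*(972*√2)/2 = -11*1944*√2/2 = -10692*√2 ≈ -15121.)
T⁴ = (-10692*√2)⁴ = 52275210665001984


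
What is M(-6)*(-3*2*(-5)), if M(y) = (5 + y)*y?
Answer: 180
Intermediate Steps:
M(y) = y*(5 + y)
M(-6)*(-3*2*(-5)) = (-6*(5 - 6))*(-3*2*(-5)) = (-6*(-1))*(-6*(-5)) = 6*30 = 180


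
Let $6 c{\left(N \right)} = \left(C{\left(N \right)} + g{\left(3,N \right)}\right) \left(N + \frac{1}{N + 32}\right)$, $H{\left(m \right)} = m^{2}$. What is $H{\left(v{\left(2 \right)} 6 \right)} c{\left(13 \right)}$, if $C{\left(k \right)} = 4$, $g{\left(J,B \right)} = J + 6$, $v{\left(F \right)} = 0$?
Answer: $0$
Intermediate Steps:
$g{\left(J,B \right)} = 6 + J$
$c{\left(N \right)} = \frac{13 N}{6} + \frac{13}{6 \left(32 + N\right)}$ ($c{\left(N \right)} = \frac{\left(4 + \left(6 + 3\right)\right) \left(N + \frac{1}{N + 32}\right)}{6} = \frac{\left(4 + 9\right) \left(N + \frac{1}{32 + N}\right)}{6} = \frac{13 \left(N + \frac{1}{32 + N}\right)}{6} = \frac{13 N + \frac{13}{32 + N}}{6} = \frac{13 N}{6} + \frac{13}{6 \left(32 + N\right)}$)
$H{\left(v{\left(2 \right)} 6 \right)} c{\left(13 \right)} = \left(0 \cdot 6\right)^{2} \frac{13 \left(1 + 13^{2} + 32 \cdot 13\right)}{6 \left(32 + 13\right)} = 0^{2} \frac{13 \left(1 + 169 + 416\right)}{6 \cdot 45} = 0 \cdot \frac{13}{6} \cdot \frac{1}{45} \cdot 586 = 0 \cdot \frac{3809}{135} = 0$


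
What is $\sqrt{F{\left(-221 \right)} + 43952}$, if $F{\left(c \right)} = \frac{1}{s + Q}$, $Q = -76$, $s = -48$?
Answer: $\frac{\sqrt{168951457}}{62} \approx 209.65$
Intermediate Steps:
$F{\left(c \right)} = - \frac{1}{124}$ ($F{\left(c \right)} = \frac{1}{-48 - 76} = \frac{1}{-124} = - \frac{1}{124}$)
$\sqrt{F{\left(-221 \right)} + 43952} = \sqrt{- \frac{1}{124} + 43952} = \sqrt{\frac{5450047}{124}} = \frac{\sqrt{168951457}}{62}$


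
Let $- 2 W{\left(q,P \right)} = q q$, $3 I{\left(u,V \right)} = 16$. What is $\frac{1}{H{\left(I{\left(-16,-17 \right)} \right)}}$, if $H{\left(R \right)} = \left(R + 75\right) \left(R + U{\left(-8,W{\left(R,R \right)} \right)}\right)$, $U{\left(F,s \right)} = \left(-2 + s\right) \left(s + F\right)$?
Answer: $\frac{243}{7141312} \approx 3.4027 \cdot 10^{-5}$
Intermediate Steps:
$I{\left(u,V \right)} = \frac{16}{3}$ ($I{\left(u,V \right)} = \frac{1}{3} \cdot 16 = \frac{16}{3}$)
$W{\left(q,P \right)} = - \frac{q^{2}}{2}$ ($W{\left(q,P \right)} = - \frac{q q}{2} = - \frac{q^{2}}{2}$)
$U{\left(F,s \right)} = \left(-2 + s\right) \left(F + s\right)$
$H{\left(R \right)} = \left(75 + R\right) \left(16 + R + 5 R^{2} + \frac{R^{4}}{4}\right)$ ($H{\left(R \right)} = \left(R + 75\right) \left(R - \left(-16 - \frac{R^{4}}{4} + 10 \left(- \frac{1}{2}\right) R^{2}\right)\right) = \left(75 + R\right) \left(R + \left(\frac{R^{4}}{4} + 16 + R^{2} + 4 R^{2}\right)\right) = \left(75 + R\right) \left(R + \left(16 + 5 R^{2} + \frac{R^{4}}{4}\right)\right) = \left(75 + R\right) \left(16 + R + 5 R^{2} + \frac{R^{4}}{4}\right)$)
$\frac{1}{H{\left(I{\left(-16,-17 \right)} \right)}} = \frac{1}{1200 + 5 \left(\frac{16}{3}\right)^{3} + 91 \cdot \frac{16}{3} + 376 \left(\frac{16}{3}\right)^{2} + \frac{\left(\frac{16}{3}\right)^{5}}{4} + \frac{75 \left(\frac{16}{3}\right)^{4}}{4}} = \frac{1}{1200 + 5 \cdot \frac{4096}{27} + \frac{1456}{3} + 376 \cdot \frac{256}{9} + \frac{1}{4} \cdot \frac{1048576}{243} + \frac{75}{4} \cdot \frac{65536}{81}} = \frac{1}{1200 + \frac{20480}{27} + \frac{1456}{3} + \frac{96256}{9} + \frac{262144}{243} + \frac{409600}{27}} = \frac{1}{\frac{7141312}{243}} = \frac{243}{7141312}$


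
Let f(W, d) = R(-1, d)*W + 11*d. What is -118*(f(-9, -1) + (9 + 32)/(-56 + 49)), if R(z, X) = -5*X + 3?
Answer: 73396/7 ≈ 10485.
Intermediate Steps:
R(z, X) = 3 - 5*X
f(W, d) = 11*d + W*(3 - 5*d) (f(W, d) = (3 - 5*d)*W + 11*d = W*(3 - 5*d) + 11*d = 11*d + W*(3 - 5*d))
-118*(f(-9, -1) + (9 + 32)/(-56 + 49)) = -118*((11*(-1) - 1*(-9)*(-3 + 5*(-1))) + (9 + 32)/(-56 + 49)) = -118*((-11 - 1*(-9)*(-3 - 5)) + 41/(-7)) = -118*((-11 - 1*(-9)*(-8)) + 41*(-1/7)) = -118*((-11 - 72) - 41/7) = -118*(-83 - 41/7) = -118*(-622/7) = 73396/7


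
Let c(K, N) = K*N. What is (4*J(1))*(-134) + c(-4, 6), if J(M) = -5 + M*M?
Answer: 2120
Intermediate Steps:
J(M) = -5 + M**2
(4*J(1))*(-134) + c(-4, 6) = (4*(-5 + 1**2))*(-134) - 4*6 = (4*(-5 + 1))*(-134) - 24 = (4*(-4))*(-134) - 24 = -16*(-134) - 24 = 2144 - 24 = 2120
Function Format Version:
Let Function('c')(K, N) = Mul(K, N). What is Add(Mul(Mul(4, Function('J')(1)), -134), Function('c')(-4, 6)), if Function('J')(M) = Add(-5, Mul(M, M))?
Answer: 2120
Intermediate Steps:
Function('J')(M) = Add(-5, Pow(M, 2))
Add(Mul(Mul(4, Function('J')(1)), -134), Function('c')(-4, 6)) = Add(Mul(Mul(4, Add(-5, Pow(1, 2))), -134), Mul(-4, 6)) = Add(Mul(Mul(4, Add(-5, 1)), -134), -24) = Add(Mul(Mul(4, -4), -134), -24) = Add(Mul(-16, -134), -24) = Add(2144, -24) = 2120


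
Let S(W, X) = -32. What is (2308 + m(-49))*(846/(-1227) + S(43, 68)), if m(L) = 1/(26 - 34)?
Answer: -123425155/1636 ≈ -75443.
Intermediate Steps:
m(L) = -1/8 (m(L) = 1/(-8) = -1/8)
(2308 + m(-49))*(846/(-1227) + S(43, 68)) = (2308 - 1/8)*(846/(-1227) - 32) = 18463*(846*(-1/1227) - 32)/8 = 18463*(-282/409 - 32)/8 = (18463/8)*(-13370/409) = -123425155/1636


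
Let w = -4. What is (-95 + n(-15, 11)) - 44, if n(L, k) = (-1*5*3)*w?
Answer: -79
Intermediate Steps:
n(L, k) = 60 (n(L, k) = (-1*5*3)*(-4) = -5*3*(-4) = -15*(-4) = 60)
(-95 + n(-15, 11)) - 44 = (-95 + 60) - 44 = -35 - 44 = -79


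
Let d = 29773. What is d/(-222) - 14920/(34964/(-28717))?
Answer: 23519153227/1940502 ≈ 12120.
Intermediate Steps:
d/(-222) - 14920/(34964/(-28717)) = 29773/(-222) - 14920/(34964/(-28717)) = 29773*(-1/222) - 14920/(34964*(-1/28717)) = -29773/222 - 14920/(-34964/28717) = -29773/222 - 14920*(-28717/34964) = -29773/222 + 107114410/8741 = 23519153227/1940502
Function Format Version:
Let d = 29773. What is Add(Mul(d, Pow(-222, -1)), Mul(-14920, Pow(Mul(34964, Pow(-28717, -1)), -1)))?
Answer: Rational(23519153227, 1940502) ≈ 12120.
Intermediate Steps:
Add(Mul(d, Pow(-222, -1)), Mul(-14920, Pow(Mul(34964, Pow(-28717, -1)), -1))) = Add(Mul(29773, Pow(-222, -1)), Mul(-14920, Pow(Mul(34964, Pow(-28717, -1)), -1))) = Add(Mul(29773, Rational(-1, 222)), Mul(-14920, Pow(Mul(34964, Rational(-1, 28717)), -1))) = Add(Rational(-29773, 222), Mul(-14920, Pow(Rational(-34964, 28717), -1))) = Add(Rational(-29773, 222), Mul(-14920, Rational(-28717, 34964))) = Add(Rational(-29773, 222), Rational(107114410, 8741)) = Rational(23519153227, 1940502)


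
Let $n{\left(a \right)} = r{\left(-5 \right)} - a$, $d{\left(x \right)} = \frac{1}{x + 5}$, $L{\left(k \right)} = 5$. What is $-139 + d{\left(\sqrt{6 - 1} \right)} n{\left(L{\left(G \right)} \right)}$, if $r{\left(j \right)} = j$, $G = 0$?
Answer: $- \frac{283}{2} + \frac{\sqrt{5}}{2} \approx -140.38$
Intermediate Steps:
$d{\left(x \right)} = \frac{1}{5 + x}$
$n{\left(a \right)} = -5 - a$
$-139 + d{\left(\sqrt{6 - 1} \right)} n{\left(L{\left(G \right)} \right)} = -139 + \frac{-5 - 5}{5 + \sqrt{6 - 1}} = -139 + \frac{-5 - 5}{5 + \sqrt{5}} = -139 + \frac{1}{5 + \sqrt{5}} \left(-10\right) = -139 - \frac{10}{5 + \sqrt{5}}$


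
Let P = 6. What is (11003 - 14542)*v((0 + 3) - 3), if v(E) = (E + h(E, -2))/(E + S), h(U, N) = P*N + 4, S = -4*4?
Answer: -3539/2 ≈ -1769.5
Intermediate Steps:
S = -16
h(U, N) = 4 + 6*N (h(U, N) = 6*N + 4 = 4 + 6*N)
v(E) = (-8 + E)/(-16 + E) (v(E) = (E + (4 + 6*(-2)))/(E - 16) = (E + (4 - 12))/(-16 + E) = (E - 8)/(-16 + E) = (-8 + E)/(-16 + E))
(11003 - 14542)*v((0 + 3) - 3) = (11003 - 14542)*((-8 + ((0 + 3) - 3))/(-16 + ((0 + 3) - 3))) = -3539*(-8 + (3 - 3))/(-16 + (3 - 3)) = -3539*(-8 + 0)/(-16 + 0) = -3539*(-8)/(-16) = -(-3539)*(-8)/16 = -3539*1/2 = -3539/2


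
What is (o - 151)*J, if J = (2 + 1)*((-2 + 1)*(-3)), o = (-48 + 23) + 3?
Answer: -1557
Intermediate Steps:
o = -22 (o = -25 + 3 = -22)
J = 9 (J = 3*(-1*(-3)) = 3*3 = 9)
(o - 151)*J = (-22 - 151)*9 = -173*9 = -1557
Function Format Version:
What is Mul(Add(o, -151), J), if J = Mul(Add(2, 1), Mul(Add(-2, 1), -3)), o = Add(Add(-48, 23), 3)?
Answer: -1557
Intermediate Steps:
o = -22 (o = Add(-25, 3) = -22)
J = 9 (J = Mul(3, Mul(-1, -3)) = Mul(3, 3) = 9)
Mul(Add(o, -151), J) = Mul(Add(-22, -151), 9) = Mul(-173, 9) = -1557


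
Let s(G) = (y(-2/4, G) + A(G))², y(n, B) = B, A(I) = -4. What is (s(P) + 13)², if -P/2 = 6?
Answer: 72361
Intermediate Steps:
P = -12 (P = -2*6 = -12)
s(G) = (-4 + G)² (s(G) = (G - 4)² = (-4 + G)²)
(s(P) + 13)² = ((-4 - 12)² + 13)² = ((-16)² + 13)² = (256 + 13)² = 269² = 72361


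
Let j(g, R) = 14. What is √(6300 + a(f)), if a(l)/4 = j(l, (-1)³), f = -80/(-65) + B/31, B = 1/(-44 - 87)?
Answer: 2*√1589 ≈ 79.724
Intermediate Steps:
B = -1/131 (B = 1/(-131) = -1/131 ≈ -0.0076336)
f = 64963/52793 (f = -80/(-65) - 1/131/31 = -80*(-1/65) - 1/131*1/31 = 16/13 - 1/4061 = 64963/52793 ≈ 1.2305)
a(l) = 56 (a(l) = 4*14 = 56)
√(6300 + a(f)) = √(6300 + 56) = √6356 = 2*√1589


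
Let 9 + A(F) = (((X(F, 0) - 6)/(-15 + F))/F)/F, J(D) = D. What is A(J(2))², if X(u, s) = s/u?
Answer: 53361/676 ≈ 78.936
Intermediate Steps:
A(F) = -9 - 6/(F²*(-15 + F)) (A(F) = -9 + (((0/F - 6)/(-15 + F))/F)/F = -9 + (((0 - 6)/(-15 + F))/F)/F = -9 + ((-6/(-15 + F))/F)/F = -9 + (-6/(F*(-15 + F)))/F = -9 - 6/(F²*(-15 + F)))
A(J(2))² = (3*(-2 - 3*2³ + 45*2²)/(2²*(-15 + 2)))² = (3*(¼)*(-2 - 3*8 + 45*4)/(-13))² = (3*(¼)*(-1/13)*(-2 - 24 + 180))² = (3*(¼)*(-1/13)*154)² = (-231/26)² = 53361/676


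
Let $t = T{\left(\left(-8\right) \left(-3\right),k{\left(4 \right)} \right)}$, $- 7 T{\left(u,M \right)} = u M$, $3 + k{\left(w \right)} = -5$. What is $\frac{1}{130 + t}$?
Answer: $\frac{7}{1102} \approx 0.0063521$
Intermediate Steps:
$k{\left(w \right)} = -8$ ($k{\left(w \right)} = -3 - 5 = -8$)
$T{\left(u,M \right)} = - \frac{M u}{7}$ ($T{\left(u,M \right)} = - \frac{u M}{7} = - \frac{M u}{7}$)
$t = \frac{192}{7}$ ($t = \left(- \frac{1}{7}\right) \left(-8\right) \left(\left(-8\right) \left(-3\right)\right) = \left(- \frac{1}{7}\right) \left(-8\right) 24 = \frac{192}{7} \approx 27.429$)
$\frac{1}{130 + t} = \frac{1}{130 + \frac{192}{7}} = \frac{1}{\frac{1102}{7}} = \frac{7}{1102}$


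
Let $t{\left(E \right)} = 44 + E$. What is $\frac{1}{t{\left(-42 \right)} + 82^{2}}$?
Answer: $\frac{1}{6726} \approx 0.00014868$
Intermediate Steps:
$\frac{1}{t{\left(-42 \right)} + 82^{2}} = \frac{1}{\left(44 - 42\right) + 82^{2}} = \frac{1}{2 + 6724} = \frac{1}{6726}$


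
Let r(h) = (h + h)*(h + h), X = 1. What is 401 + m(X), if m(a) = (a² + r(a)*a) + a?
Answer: 407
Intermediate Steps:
r(h) = 4*h² (r(h) = (2*h)*(2*h) = 4*h²)
m(a) = a + a² + 4*a³ (m(a) = (a² + (4*a²)*a) + a = (a² + 4*a³) + a = a + a² + 4*a³)
401 + m(X) = 401 + 1*(1 + 1 + 4*1²) = 401 + 1*(1 + 1 + 4*1) = 401 + 1*(1 + 1 + 4) = 401 + 1*6 = 401 + 6 = 407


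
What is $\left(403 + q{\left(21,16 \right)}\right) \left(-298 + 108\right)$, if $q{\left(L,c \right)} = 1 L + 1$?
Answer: $-80750$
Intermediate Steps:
$q{\left(L,c \right)} = 1 + L$ ($q{\left(L,c \right)} = L + 1 = 1 + L$)
$\left(403 + q{\left(21,16 \right)}\right) \left(-298 + 108\right) = \left(403 + \left(1 + 21\right)\right) \left(-298 + 108\right) = \left(403 + 22\right) \left(-190\right) = 425 \left(-190\right) = -80750$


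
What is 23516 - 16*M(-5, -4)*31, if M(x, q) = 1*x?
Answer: 25996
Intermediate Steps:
M(x, q) = x
23516 - 16*M(-5, -4)*31 = 23516 - 16*(-5)*31 = 23516 + 80*31 = 23516 + 2480 = 25996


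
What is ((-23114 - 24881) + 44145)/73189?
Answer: -3850/73189 ≈ -0.052604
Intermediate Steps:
((-23114 - 24881) + 44145)/73189 = (-47995 + 44145)*(1/73189) = -3850*1/73189 = -3850/73189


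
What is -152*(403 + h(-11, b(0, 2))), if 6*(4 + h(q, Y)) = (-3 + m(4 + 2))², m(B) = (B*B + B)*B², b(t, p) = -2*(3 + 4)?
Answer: -57746700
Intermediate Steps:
b(t, p) = -14 (b(t, p) = -2*7 = -14)
m(B) = B²*(B + B²) (m(B) = (B² + B)*B² = (B + B²)*B² = B²*(B + B²))
h(q, Y) = 759019/2 (h(q, Y) = -4 + (-3 + (4 + 2)³*(1 + (4 + 2)))²/6 = -4 + (-3 + 6³*(1 + 6))²/6 = -4 + (-3 + 216*7)²/6 = -4 + (-3 + 1512)²/6 = -4 + (⅙)*1509² = -4 + (⅙)*2277081 = -4 + 759027/2 = 759019/2)
-152*(403 + h(-11, b(0, 2))) = -152*(403 + 759019/2) = -152*759825/2 = -57746700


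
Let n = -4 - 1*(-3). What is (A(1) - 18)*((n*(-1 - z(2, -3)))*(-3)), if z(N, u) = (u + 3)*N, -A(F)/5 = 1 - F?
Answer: 54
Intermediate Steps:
A(F) = -5 + 5*F (A(F) = -5*(1 - F) = -5 + 5*F)
z(N, u) = N*(3 + u) (z(N, u) = (3 + u)*N = N*(3 + u))
n = -1 (n = -4 + 3 = -1)
(A(1) - 18)*((n*(-1 - z(2, -3)))*(-3)) = ((-5 + 5*1) - 18)*(-(-1 - 2*(3 - 3))*(-3)) = ((-5 + 5) - 18)*(-(-1 - 2*0)*(-3)) = (0 - 18)*(-(-1 - 1*0)*(-3)) = -18*(-(-1 + 0))*(-3) = -18*(-1*(-1))*(-3) = -18*(-3) = 54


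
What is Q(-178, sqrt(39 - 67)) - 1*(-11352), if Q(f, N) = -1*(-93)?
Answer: 11445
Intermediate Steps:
Q(f, N) = 93
Q(-178, sqrt(39 - 67)) - 1*(-11352) = 93 - 1*(-11352) = 93 + 11352 = 11445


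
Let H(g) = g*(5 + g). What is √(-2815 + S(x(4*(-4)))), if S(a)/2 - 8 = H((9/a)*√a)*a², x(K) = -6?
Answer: 3*√(-419 - 60*I*√6) ≈ 10.613 - 62.319*I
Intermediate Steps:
S(a) = 16 + 18*a^(3/2)*(5 + 9/√a) (S(a) = 16 + 2*((((9/a)*√a)*(5 + (9/a)*√a))*a²) = 16 + 2*(((9/√a)*(5 + 9/√a))*a²) = 16 + 2*((9*(5 + 9/√a)/√a)*a²) = 16 + 2*(9*a^(3/2)*(5 + 9/√a)) = 16 + 18*a^(3/2)*(5 + 9/√a))
√(-2815 + S(x(4*(-4)))) = √(-2815 + (16 + 90*(-6)^(3/2) + 162*(-6))) = √(-2815 + (16 + 90*(-6*I*√6) - 972)) = √(-2815 + (16 - 540*I*√6 - 972)) = √(-2815 + (-956 - 540*I*√6)) = √(-3771 - 540*I*√6)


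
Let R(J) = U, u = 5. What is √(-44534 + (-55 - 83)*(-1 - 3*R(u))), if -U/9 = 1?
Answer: I*√48122 ≈ 219.37*I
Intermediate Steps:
U = -9 (U = -9*1 = -9)
R(J) = -9
√(-44534 + (-55 - 83)*(-1 - 3*R(u))) = √(-44534 + (-55 - 83)*(-1 - 3*(-9))) = √(-44534 - 138*(-1 + 27)) = √(-44534 - 138*26) = √(-44534 - 3588) = √(-48122) = I*√48122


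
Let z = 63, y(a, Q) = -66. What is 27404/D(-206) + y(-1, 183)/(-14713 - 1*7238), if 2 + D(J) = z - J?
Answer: 66840314/651213 ≈ 102.64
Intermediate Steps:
D(J) = 61 - J (D(J) = -2 + (63 - J) = 61 - J)
27404/D(-206) + y(-1, 183)/(-14713 - 1*7238) = 27404/(61 - 1*(-206)) - 66/(-14713 - 1*7238) = 27404/(61 + 206) - 66/(-14713 - 7238) = 27404/267 - 66/(-21951) = 27404*(1/267) - 66*(-1/21951) = 27404/267 + 22/7317 = 66840314/651213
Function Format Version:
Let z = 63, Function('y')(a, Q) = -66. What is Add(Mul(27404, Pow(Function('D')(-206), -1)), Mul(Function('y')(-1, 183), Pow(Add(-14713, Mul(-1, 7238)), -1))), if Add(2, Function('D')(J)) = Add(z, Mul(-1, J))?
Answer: Rational(66840314, 651213) ≈ 102.64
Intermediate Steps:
Function('D')(J) = Add(61, Mul(-1, J)) (Function('D')(J) = Add(-2, Add(63, Mul(-1, J))) = Add(61, Mul(-1, J)))
Add(Mul(27404, Pow(Function('D')(-206), -1)), Mul(Function('y')(-1, 183), Pow(Add(-14713, Mul(-1, 7238)), -1))) = Add(Mul(27404, Pow(Add(61, Mul(-1, -206)), -1)), Mul(-66, Pow(Add(-14713, Mul(-1, 7238)), -1))) = Add(Mul(27404, Pow(Add(61, 206), -1)), Mul(-66, Pow(Add(-14713, -7238), -1))) = Add(Mul(27404, Pow(267, -1)), Mul(-66, Pow(-21951, -1))) = Add(Mul(27404, Rational(1, 267)), Mul(-66, Rational(-1, 21951))) = Add(Rational(27404, 267), Rational(22, 7317)) = Rational(66840314, 651213)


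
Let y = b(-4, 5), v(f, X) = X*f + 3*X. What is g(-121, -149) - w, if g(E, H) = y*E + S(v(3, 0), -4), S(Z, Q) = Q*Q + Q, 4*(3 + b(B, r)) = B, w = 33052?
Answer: -32556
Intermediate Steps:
b(B, r) = -3 + B/4
v(f, X) = 3*X + X*f
y = -4 (y = -3 + (1/4)*(-4) = -3 - 1 = -4)
S(Z, Q) = Q + Q**2 (S(Z, Q) = Q**2 + Q = Q + Q**2)
g(E, H) = 12 - 4*E (g(E, H) = -4*E - 4*(1 - 4) = -4*E - 4*(-3) = -4*E + 12 = 12 - 4*E)
g(-121, -149) - w = (12 - 4*(-121)) - 1*33052 = (12 + 484) - 33052 = 496 - 33052 = -32556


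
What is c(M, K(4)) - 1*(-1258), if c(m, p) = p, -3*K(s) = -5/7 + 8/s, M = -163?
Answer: 8803/7 ≈ 1257.6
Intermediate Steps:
K(s) = 5/21 - 8/(3*s) (K(s) = -(-5/7 + 8/s)/3 = 5/21 - 8/(3*s))
c(M, K(4)) - 1*(-1258) = (1/21)*(-56 + 5*4)/4 - 1*(-1258) = (1/21)*(¼)*(-56 + 20) + 1258 = (1/21)*(¼)*(-36) + 1258 = -3/7 + 1258 = 8803/7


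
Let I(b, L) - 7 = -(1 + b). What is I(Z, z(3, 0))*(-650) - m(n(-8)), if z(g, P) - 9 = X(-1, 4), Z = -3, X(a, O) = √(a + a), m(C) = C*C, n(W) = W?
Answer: -5914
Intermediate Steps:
m(C) = C²
X(a, O) = √2*√a (X(a, O) = √(2*a) = √2*√a)
z(g, P) = 9 + I*√2 (z(g, P) = 9 + √2*√(-1) = 9 + √2*I = 9 + I*√2)
I(b, L) = 6 - b (I(b, L) = 7 - (1 + b) = 7 + (-1 - b) = 6 - b)
I(Z, z(3, 0))*(-650) - m(n(-8)) = (6 - 1*(-3))*(-650) - 1*(-8)² = (6 + 3)*(-650) - 1*64 = 9*(-650) - 64 = -5850 - 64 = -5914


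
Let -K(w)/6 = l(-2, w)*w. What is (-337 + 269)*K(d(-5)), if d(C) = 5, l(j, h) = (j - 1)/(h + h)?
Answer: -612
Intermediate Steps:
l(j, h) = (-1 + j)/(2*h) (l(j, h) = (-1 + j)/((2*h)) = (-1 + j)*(1/(2*h)) = (-1 + j)/(2*h))
K(w) = 9 (K(w) = -6*(-1 - 2)/(2*w)*w = -6*(1/2)*(-3)/w*w = -6*(-3/(2*w))*w = -6*(-3/2) = 9)
(-337 + 269)*K(d(-5)) = (-337 + 269)*9 = -68*9 = -612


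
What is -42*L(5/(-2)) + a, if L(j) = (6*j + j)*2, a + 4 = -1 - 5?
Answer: 1460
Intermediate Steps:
a = -10 (a = -4 + (-1 - 5) = -4 - 6 = -10)
L(j) = 14*j (L(j) = (7*j)*2 = 14*j)
-42*L(5/(-2)) + a = -588*5/(-2) - 10 = -588*5*(-1/2) - 10 = -588*(-5)/2 - 10 = -42*(-35) - 10 = 1470 - 10 = 1460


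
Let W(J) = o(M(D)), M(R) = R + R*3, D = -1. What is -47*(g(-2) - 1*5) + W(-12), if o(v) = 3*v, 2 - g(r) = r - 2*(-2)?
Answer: 223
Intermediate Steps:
g(r) = -2 - r (g(r) = 2 - (r - 2*(-2)) = 2 - (r + 4) = 2 - (4 + r) = 2 + (-4 - r) = -2 - r)
M(R) = 4*R (M(R) = R + 3*R = 4*R)
W(J) = -12 (W(J) = 3*(4*(-1)) = 3*(-4) = -12)
-47*(g(-2) - 1*5) + W(-12) = -47*((-2 - 1*(-2)) - 1*5) - 12 = -47*((-2 + 2) - 5) - 12 = -47*(0 - 5) - 12 = -47*(-5) - 12 = 235 - 12 = 223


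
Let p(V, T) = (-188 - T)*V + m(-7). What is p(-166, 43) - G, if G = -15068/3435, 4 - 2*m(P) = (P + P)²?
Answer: 131403818/3435 ≈ 38254.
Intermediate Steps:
m(P) = 2 - 2*P² (m(P) = 2 - (P + P)²/2 = 2 - 4*P²/2 = 2 - 2*P²)
p(V, T) = -96 + V*(-188 - T) (p(V, T) = (-188 - T)*V + (2 - 2*(-7)²) = V*(-188 - T) + (2 - 2*49) = V*(-188 - T) + (2 - 98) = V*(-188 - T) - 96 = -96 + V*(-188 - T))
G = -15068/3435 (G = -15068*1/3435 = -15068/3435 ≈ -4.3866)
p(-166, 43) - G = (-96 - 188*(-166) - 1*43*(-166)) - 1*(-15068/3435) = (-96 + 31208 + 7138) + 15068/3435 = 38250 + 15068/3435 = 131403818/3435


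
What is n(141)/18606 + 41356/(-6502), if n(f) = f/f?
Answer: -384731617/60488106 ≈ -6.3605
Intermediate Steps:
n(f) = 1
n(141)/18606 + 41356/(-6502) = 1/18606 + 41356/(-6502) = 1*(1/18606) + 41356*(-1/6502) = 1/18606 - 20678/3251 = -384731617/60488106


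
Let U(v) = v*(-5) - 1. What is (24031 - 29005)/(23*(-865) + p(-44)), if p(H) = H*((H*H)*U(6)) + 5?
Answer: -2487/1310407 ≈ -0.0018979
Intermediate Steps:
U(v) = -1 - 5*v (U(v) = -5*v - 1 = -1 - 5*v)
p(H) = 5 - 31*H³ (p(H) = H*((H*H)*(-1 - 5*6)) + 5 = H*(H²*(-1 - 30)) + 5 = H*(H²*(-31)) + 5 = H*(-31*H²) + 5 = -31*H³ + 5 = 5 - 31*H³)
(24031 - 29005)/(23*(-865) + p(-44)) = (24031 - 29005)/(23*(-865) + (5 - 31*(-44)³)) = -4974/(-19895 + (5 - 31*(-85184))) = -4974/(-19895 + (5 + 2640704)) = -4974/(-19895 + 2640709) = -4974/2620814 = -4974*1/2620814 = -2487/1310407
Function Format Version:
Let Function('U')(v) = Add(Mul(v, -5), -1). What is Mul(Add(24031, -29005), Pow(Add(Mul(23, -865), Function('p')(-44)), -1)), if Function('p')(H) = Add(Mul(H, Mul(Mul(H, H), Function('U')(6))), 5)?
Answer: Rational(-2487, 1310407) ≈ -0.0018979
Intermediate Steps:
Function('U')(v) = Add(-1, Mul(-5, v)) (Function('U')(v) = Add(Mul(-5, v), -1) = Add(-1, Mul(-5, v)))
Function('p')(H) = Add(5, Mul(-31, Pow(H, 3))) (Function('p')(H) = Add(Mul(H, Mul(Mul(H, H), Add(-1, Mul(-5, 6)))), 5) = Add(Mul(H, Mul(Pow(H, 2), Add(-1, -30))), 5) = Add(Mul(H, Mul(Pow(H, 2), -31)), 5) = Add(Mul(H, Mul(-31, Pow(H, 2))), 5) = Add(Mul(-31, Pow(H, 3)), 5) = Add(5, Mul(-31, Pow(H, 3))))
Mul(Add(24031, -29005), Pow(Add(Mul(23, -865), Function('p')(-44)), -1)) = Mul(Add(24031, -29005), Pow(Add(Mul(23, -865), Add(5, Mul(-31, Pow(-44, 3)))), -1)) = Mul(-4974, Pow(Add(-19895, Add(5, Mul(-31, -85184))), -1)) = Mul(-4974, Pow(Add(-19895, Add(5, 2640704)), -1)) = Mul(-4974, Pow(Add(-19895, 2640709), -1)) = Mul(-4974, Pow(2620814, -1)) = Mul(-4974, Rational(1, 2620814)) = Rational(-2487, 1310407)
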